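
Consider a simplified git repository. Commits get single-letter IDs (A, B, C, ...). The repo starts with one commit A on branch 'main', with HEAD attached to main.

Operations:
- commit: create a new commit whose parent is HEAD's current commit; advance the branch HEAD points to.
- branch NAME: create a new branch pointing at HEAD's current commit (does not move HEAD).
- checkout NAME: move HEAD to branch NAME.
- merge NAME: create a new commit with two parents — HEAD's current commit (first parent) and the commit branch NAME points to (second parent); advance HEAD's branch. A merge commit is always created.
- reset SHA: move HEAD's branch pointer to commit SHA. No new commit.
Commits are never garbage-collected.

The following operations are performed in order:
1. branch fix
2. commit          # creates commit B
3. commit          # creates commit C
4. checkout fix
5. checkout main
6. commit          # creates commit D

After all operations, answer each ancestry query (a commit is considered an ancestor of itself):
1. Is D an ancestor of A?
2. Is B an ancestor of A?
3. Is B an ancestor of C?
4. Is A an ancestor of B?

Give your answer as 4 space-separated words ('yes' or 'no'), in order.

After op 1 (branch): HEAD=main@A [fix=A main=A]
After op 2 (commit): HEAD=main@B [fix=A main=B]
After op 3 (commit): HEAD=main@C [fix=A main=C]
After op 4 (checkout): HEAD=fix@A [fix=A main=C]
After op 5 (checkout): HEAD=main@C [fix=A main=C]
After op 6 (commit): HEAD=main@D [fix=A main=D]
ancestors(A) = {A}; D in? no
ancestors(A) = {A}; B in? no
ancestors(C) = {A,B,C}; B in? yes
ancestors(B) = {A,B}; A in? yes

Answer: no no yes yes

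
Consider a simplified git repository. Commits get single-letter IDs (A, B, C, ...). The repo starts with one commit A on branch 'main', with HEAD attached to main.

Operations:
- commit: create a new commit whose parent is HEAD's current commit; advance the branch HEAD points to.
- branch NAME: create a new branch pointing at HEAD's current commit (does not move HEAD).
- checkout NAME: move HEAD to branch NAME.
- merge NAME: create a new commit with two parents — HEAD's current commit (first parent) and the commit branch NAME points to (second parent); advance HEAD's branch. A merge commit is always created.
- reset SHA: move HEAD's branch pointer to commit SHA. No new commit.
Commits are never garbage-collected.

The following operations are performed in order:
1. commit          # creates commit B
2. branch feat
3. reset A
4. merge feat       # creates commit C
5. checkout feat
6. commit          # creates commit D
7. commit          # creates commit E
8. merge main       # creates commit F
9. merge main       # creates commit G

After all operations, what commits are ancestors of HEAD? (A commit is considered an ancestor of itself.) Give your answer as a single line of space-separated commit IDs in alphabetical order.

Answer: A B C D E F G

Derivation:
After op 1 (commit): HEAD=main@B [main=B]
After op 2 (branch): HEAD=main@B [feat=B main=B]
After op 3 (reset): HEAD=main@A [feat=B main=A]
After op 4 (merge): HEAD=main@C [feat=B main=C]
After op 5 (checkout): HEAD=feat@B [feat=B main=C]
After op 6 (commit): HEAD=feat@D [feat=D main=C]
After op 7 (commit): HEAD=feat@E [feat=E main=C]
After op 8 (merge): HEAD=feat@F [feat=F main=C]
After op 9 (merge): HEAD=feat@G [feat=G main=C]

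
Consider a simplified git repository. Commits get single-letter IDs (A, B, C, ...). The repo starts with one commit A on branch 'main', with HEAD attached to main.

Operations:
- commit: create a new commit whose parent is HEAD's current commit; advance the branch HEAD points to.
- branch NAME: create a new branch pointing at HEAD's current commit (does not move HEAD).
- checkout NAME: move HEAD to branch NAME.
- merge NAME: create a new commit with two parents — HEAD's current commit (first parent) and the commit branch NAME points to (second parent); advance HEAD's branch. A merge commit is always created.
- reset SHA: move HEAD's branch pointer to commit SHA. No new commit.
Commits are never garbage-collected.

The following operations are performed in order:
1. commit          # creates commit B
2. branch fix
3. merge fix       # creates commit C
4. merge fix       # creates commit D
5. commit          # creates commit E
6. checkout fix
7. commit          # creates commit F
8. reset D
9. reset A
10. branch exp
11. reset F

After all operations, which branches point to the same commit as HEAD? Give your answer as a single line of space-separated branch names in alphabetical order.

Answer: fix

Derivation:
After op 1 (commit): HEAD=main@B [main=B]
After op 2 (branch): HEAD=main@B [fix=B main=B]
After op 3 (merge): HEAD=main@C [fix=B main=C]
After op 4 (merge): HEAD=main@D [fix=B main=D]
After op 5 (commit): HEAD=main@E [fix=B main=E]
After op 6 (checkout): HEAD=fix@B [fix=B main=E]
After op 7 (commit): HEAD=fix@F [fix=F main=E]
After op 8 (reset): HEAD=fix@D [fix=D main=E]
After op 9 (reset): HEAD=fix@A [fix=A main=E]
After op 10 (branch): HEAD=fix@A [exp=A fix=A main=E]
After op 11 (reset): HEAD=fix@F [exp=A fix=F main=E]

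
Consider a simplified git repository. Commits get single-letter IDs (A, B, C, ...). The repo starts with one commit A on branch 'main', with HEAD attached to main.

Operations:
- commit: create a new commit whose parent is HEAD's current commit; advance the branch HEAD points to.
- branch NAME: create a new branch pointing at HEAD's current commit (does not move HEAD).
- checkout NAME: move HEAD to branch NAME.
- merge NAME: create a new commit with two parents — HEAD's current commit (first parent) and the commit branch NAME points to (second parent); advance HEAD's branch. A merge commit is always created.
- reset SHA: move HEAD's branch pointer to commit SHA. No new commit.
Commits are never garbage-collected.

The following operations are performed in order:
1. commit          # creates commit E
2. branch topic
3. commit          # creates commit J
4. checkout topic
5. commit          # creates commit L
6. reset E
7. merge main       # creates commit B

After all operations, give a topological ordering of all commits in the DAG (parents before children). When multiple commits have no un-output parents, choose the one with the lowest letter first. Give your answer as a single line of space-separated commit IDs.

Answer: A E J B L

Derivation:
After op 1 (commit): HEAD=main@E [main=E]
After op 2 (branch): HEAD=main@E [main=E topic=E]
After op 3 (commit): HEAD=main@J [main=J topic=E]
After op 4 (checkout): HEAD=topic@E [main=J topic=E]
After op 5 (commit): HEAD=topic@L [main=J topic=L]
After op 6 (reset): HEAD=topic@E [main=J topic=E]
After op 7 (merge): HEAD=topic@B [main=J topic=B]
commit A: parents=[]
commit B: parents=['E', 'J']
commit E: parents=['A']
commit J: parents=['E']
commit L: parents=['E']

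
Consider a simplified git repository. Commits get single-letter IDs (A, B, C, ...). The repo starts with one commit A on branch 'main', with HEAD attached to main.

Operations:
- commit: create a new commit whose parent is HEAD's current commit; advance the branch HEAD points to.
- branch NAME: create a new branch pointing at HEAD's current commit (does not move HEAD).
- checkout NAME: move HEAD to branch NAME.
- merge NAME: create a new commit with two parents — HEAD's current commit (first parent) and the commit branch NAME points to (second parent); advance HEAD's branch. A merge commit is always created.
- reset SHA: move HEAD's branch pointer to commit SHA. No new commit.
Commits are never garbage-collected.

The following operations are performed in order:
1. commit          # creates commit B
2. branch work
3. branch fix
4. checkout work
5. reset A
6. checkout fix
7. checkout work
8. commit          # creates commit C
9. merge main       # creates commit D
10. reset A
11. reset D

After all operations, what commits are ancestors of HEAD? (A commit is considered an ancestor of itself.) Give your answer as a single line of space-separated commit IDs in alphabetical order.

Answer: A B C D

Derivation:
After op 1 (commit): HEAD=main@B [main=B]
After op 2 (branch): HEAD=main@B [main=B work=B]
After op 3 (branch): HEAD=main@B [fix=B main=B work=B]
After op 4 (checkout): HEAD=work@B [fix=B main=B work=B]
After op 5 (reset): HEAD=work@A [fix=B main=B work=A]
After op 6 (checkout): HEAD=fix@B [fix=B main=B work=A]
After op 7 (checkout): HEAD=work@A [fix=B main=B work=A]
After op 8 (commit): HEAD=work@C [fix=B main=B work=C]
After op 9 (merge): HEAD=work@D [fix=B main=B work=D]
After op 10 (reset): HEAD=work@A [fix=B main=B work=A]
After op 11 (reset): HEAD=work@D [fix=B main=B work=D]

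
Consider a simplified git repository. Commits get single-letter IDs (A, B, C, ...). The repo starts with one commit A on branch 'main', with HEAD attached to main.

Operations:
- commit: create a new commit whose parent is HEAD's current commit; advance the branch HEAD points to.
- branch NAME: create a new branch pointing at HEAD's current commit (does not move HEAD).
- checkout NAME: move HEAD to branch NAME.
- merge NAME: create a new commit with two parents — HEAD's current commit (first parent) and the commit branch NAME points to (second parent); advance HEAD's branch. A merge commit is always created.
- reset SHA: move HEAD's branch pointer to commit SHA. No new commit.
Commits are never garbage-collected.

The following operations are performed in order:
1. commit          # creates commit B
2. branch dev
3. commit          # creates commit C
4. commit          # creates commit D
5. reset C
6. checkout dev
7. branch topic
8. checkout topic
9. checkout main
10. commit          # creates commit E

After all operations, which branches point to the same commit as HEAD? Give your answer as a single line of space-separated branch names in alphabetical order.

Answer: main

Derivation:
After op 1 (commit): HEAD=main@B [main=B]
After op 2 (branch): HEAD=main@B [dev=B main=B]
After op 3 (commit): HEAD=main@C [dev=B main=C]
After op 4 (commit): HEAD=main@D [dev=B main=D]
After op 5 (reset): HEAD=main@C [dev=B main=C]
After op 6 (checkout): HEAD=dev@B [dev=B main=C]
After op 7 (branch): HEAD=dev@B [dev=B main=C topic=B]
After op 8 (checkout): HEAD=topic@B [dev=B main=C topic=B]
After op 9 (checkout): HEAD=main@C [dev=B main=C topic=B]
After op 10 (commit): HEAD=main@E [dev=B main=E topic=B]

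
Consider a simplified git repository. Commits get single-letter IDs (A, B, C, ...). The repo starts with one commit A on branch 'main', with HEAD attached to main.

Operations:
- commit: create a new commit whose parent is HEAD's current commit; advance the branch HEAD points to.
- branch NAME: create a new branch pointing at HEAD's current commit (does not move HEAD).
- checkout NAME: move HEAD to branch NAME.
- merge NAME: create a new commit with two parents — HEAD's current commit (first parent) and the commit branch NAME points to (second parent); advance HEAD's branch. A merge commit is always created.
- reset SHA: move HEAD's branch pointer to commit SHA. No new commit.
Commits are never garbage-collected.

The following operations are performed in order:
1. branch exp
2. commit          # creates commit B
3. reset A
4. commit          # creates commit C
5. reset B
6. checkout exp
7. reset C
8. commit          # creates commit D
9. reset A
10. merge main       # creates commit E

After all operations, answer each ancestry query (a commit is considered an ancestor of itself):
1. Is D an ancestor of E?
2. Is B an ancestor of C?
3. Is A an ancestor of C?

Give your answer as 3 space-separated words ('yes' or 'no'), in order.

After op 1 (branch): HEAD=main@A [exp=A main=A]
After op 2 (commit): HEAD=main@B [exp=A main=B]
After op 3 (reset): HEAD=main@A [exp=A main=A]
After op 4 (commit): HEAD=main@C [exp=A main=C]
After op 5 (reset): HEAD=main@B [exp=A main=B]
After op 6 (checkout): HEAD=exp@A [exp=A main=B]
After op 7 (reset): HEAD=exp@C [exp=C main=B]
After op 8 (commit): HEAD=exp@D [exp=D main=B]
After op 9 (reset): HEAD=exp@A [exp=A main=B]
After op 10 (merge): HEAD=exp@E [exp=E main=B]
ancestors(E) = {A,B,E}; D in? no
ancestors(C) = {A,C}; B in? no
ancestors(C) = {A,C}; A in? yes

Answer: no no yes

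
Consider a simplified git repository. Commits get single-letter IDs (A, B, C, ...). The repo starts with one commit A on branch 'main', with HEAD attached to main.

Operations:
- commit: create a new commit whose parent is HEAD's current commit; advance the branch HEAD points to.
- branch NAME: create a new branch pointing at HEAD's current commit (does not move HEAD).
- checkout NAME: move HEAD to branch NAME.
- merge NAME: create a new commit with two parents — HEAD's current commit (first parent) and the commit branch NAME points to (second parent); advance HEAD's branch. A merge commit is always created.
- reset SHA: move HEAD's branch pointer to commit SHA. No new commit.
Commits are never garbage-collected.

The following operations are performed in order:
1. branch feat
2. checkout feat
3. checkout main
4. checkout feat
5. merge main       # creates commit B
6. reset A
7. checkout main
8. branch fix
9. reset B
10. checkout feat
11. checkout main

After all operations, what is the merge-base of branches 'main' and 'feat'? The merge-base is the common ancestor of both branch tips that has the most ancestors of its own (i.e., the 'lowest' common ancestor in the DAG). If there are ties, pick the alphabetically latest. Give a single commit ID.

Answer: A

Derivation:
After op 1 (branch): HEAD=main@A [feat=A main=A]
After op 2 (checkout): HEAD=feat@A [feat=A main=A]
After op 3 (checkout): HEAD=main@A [feat=A main=A]
After op 4 (checkout): HEAD=feat@A [feat=A main=A]
After op 5 (merge): HEAD=feat@B [feat=B main=A]
After op 6 (reset): HEAD=feat@A [feat=A main=A]
After op 7 (checkout): HEAD=main@A [feat=A main=A]
After op 8 (branch): HEAD=main@A [feat=A fix=A main=A]
After op 9 (reset): HEAD=main@B [feat=A fix=A main=B]
After op 10 (checkout): HEAD=feat@A [feat=A fix=A main=B]
After op 11 (checkout): HEAD=main@B [feat=A fix=A main=B]
ancestors(main=B): ['A', 'B']
ancestors(feat=A): ['A']
common: ['A']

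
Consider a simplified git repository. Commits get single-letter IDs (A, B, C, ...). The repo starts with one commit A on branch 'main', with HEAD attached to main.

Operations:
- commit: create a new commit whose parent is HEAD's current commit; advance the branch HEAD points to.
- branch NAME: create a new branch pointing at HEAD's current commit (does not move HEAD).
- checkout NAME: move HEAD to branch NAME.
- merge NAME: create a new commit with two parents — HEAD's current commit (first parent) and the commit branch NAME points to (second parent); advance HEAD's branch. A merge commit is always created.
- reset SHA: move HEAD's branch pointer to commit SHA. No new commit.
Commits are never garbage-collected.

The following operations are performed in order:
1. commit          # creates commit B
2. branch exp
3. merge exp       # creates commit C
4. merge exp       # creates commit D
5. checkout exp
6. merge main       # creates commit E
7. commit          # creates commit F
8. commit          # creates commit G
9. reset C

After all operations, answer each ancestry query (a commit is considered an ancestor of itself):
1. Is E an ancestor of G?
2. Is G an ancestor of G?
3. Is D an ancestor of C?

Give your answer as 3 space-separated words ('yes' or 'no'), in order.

After op 1 (commit): HEAD=main@B [main=B]
After op 2 (branch): HEAD=main@B [exp=B main=B]
After op 3 (merge): HEAD=main@C [exp=B main=C]
After op 4 (merge): HEAD=main@D [exp=B main=D]
After op 5 (checkout): HEAD=exp@B [exp=B main=D]
After op 6 (merge): HEAD=exp@E [exp=E main=D]
After op 7 (commit): HEAD=exp@F [exp=F main=D]
After op 8 (commit): HEAD=exp@G [exp=G main=D]
After op 9 (reset): HEAD=exp@C [exp=C main=D]
ancestors(G) = {A,B,C,D,E,F,G}; E in? yes
ancestors(G) = {A,B,C,D,E,F,G}; G in? yes
ancestors(C) = {A,B,C}; D in? no

Answer: yes yes no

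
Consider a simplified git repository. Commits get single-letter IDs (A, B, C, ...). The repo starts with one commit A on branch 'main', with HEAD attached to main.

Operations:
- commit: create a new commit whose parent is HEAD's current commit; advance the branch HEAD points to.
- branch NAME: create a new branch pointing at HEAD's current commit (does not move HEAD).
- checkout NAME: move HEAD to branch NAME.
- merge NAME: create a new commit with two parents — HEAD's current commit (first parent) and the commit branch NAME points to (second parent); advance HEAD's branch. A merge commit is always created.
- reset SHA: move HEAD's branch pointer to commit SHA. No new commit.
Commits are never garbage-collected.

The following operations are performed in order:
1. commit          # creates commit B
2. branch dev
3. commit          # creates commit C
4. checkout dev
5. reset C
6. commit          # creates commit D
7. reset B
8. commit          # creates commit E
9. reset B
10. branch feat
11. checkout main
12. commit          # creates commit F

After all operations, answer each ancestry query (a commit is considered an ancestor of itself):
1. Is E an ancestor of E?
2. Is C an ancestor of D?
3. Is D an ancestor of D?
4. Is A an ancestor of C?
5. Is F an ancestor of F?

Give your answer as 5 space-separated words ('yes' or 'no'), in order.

After op 1 (commit): HEAD=main@B [main=B]
After op 2 (branch): HEAD=main@B [dev=B main=B]
After op 3 (commit): HEAD=main@C [dev=B main=C]
After op 4 (checkout): HEAD=dev@B [dev=B main=C]
After op 5 (reset): HEAD=dev@C [dev=C main=C]
After op 6 (commit): HEAD=dev@D [dev=D main=C]
After op 7 (reset): HEAD=dev@B [dev=B main=C]
After op 8 (commit): HEAD=dev@E [dev=E main=C]
After op 9 (reset): HEAD=dev@B [dev=B main=C]
After op 10 (branch): HEAD=dev@B [dev=B feat=B main=C]
After op 11 (checkout): HEAD=main@C [dev=B feat=B main=C]
After op 12 (commit): HEAD=main@F [dev=B feat=B main=F]
ancestors(E) = {A,B,E}; E in? yes
ancestors(D) = {A,B,C,D}; C in? yes
ancestors(D) = {A,B,C,D}; D in? yes
ancestors(C) = {A,B,C}; A in? yes
ancestors(F) = {A,B,C,F}; F in? yes

Answer: yes yes yes yes yes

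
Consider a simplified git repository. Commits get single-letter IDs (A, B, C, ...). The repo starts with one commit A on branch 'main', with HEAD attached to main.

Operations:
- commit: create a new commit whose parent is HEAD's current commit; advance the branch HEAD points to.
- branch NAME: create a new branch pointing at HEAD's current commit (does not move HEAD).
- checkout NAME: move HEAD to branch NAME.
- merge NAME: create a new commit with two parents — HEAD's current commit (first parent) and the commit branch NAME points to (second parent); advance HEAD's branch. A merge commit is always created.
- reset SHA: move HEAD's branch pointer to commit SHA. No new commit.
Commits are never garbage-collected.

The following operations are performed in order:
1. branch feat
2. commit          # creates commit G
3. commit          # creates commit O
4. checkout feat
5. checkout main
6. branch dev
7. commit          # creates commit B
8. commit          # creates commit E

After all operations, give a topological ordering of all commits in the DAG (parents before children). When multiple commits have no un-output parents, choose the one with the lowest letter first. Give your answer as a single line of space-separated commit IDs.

After op 1 (branch): HEAD=main@A [feat=A main=A]
After op 2 (commit): HEAD=main@G [feat=A main=G]
After op 3 (commit): HEAD=main@O [feat=A main=O]
After op 4 (checkout): HEAD=feat@A [feat=A main=O]
After op 5 (checkout): HEAD=main@O [feat=A main=O]
After op 6 (branch): HEAD=main@O [dev=O feat=A main=O]
After op 7 (commit): HEAD=main@B [dev=O feat=A main=B]
After op 8 (commit): HEAD=main@E [dev=O feat=A main=E]
commit A: parents=[]
commit B: parents=['O']
commit E: parents=['B']
commit G: parents=['A']
commit O: parents=['G']

Answer: A G O B E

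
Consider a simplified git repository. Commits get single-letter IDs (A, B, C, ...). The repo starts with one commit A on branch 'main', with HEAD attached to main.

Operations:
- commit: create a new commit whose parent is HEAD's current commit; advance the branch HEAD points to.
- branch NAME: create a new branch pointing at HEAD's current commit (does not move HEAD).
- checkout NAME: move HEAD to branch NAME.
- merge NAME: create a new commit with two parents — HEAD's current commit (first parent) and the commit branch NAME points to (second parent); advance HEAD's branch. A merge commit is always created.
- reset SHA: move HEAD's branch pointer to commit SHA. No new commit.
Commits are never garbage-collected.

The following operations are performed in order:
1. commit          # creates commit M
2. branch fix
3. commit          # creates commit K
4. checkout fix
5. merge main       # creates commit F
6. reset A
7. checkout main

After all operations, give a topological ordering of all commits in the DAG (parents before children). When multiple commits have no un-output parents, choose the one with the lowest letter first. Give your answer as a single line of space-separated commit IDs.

After op 1 (commit): HEAD=main@M [main=M]
After op 2 (branch): HEAD=main@M [fix=M main=M]
After op 3 (commit): HEAD=main@K [fix=M main=K]
After op 4 (checkout): HEAD=fix@M [fix=M main=K]
After op 5 (merge): HEAD=fix@F [fix=F main=K]
After op 6 (reset): HEAD=fix@A [fix=A main=K]
After op 7 (checkout): HEAD=main@K [fix=A main=K]
commit A: parents=[]
commit F: parents=['M', 'K']
commit K: parents=['M']
commit M: parents=['A']

Answer: A M K F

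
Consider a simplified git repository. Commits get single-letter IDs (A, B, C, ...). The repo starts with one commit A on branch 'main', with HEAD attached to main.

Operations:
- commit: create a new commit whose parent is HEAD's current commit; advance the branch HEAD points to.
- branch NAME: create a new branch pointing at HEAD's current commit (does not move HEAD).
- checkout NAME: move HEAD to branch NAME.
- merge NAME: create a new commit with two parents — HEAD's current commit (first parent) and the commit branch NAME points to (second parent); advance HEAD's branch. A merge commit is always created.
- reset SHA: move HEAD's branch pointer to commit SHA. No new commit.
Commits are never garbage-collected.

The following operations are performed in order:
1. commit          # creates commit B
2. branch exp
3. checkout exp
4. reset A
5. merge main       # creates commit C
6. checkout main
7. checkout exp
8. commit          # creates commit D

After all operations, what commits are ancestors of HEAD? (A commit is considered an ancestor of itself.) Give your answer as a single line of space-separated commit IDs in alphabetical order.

After op 1 (commit): HEAD=main@B [main=B]
After op 2 (branch): HEAD=main@B [exp=B main=B]
After op 3 (checkout): HEAD=exp@B [exp=B main=B]
After op 4 (reset): HEAD=exp@A [exp=A main=B]
After op 5 (merge): HEAD=exp@C [exp=C main=B]
After op 6 (checkout): HEAD=main@B [exp=C main=B]
After op 7 (checkout): HEAD=exp@C [exp=C main=B]
After op 8 (commit): HEAD=exp@D [exp=D main=B]

Answer: A B C D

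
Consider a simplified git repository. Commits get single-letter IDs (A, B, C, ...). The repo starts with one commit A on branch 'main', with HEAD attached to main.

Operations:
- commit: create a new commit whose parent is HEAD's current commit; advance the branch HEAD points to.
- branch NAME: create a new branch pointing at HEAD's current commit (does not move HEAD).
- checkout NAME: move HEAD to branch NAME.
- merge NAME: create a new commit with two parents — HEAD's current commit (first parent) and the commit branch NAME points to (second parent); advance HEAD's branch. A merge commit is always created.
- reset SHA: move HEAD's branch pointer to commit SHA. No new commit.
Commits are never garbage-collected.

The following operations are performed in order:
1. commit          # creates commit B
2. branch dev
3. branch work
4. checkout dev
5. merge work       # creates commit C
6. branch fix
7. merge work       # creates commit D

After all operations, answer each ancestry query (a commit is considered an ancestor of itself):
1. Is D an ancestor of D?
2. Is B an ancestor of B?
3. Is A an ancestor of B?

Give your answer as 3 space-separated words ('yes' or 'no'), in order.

After op 1 (commit): HEAD=main@B [main=B]
After op 2 (branch): HEAD=main@B [dev=B main=B]
After op 3 (branch): HEAD=main@B [dev=B main=B work=B]
After op 4 (checkout): HEAD=dev@B [dev=B main=B work=B]
After op 5 (merge): HEAD=dev@C [dev=C main=B work=B]
After op 6 (branch): HEAD=dev@C [dev=C fix=C main=B work=B]
After op 7 (merge): HEAD=dev@D [dev=D fix=C main=B work=B]
ancestors(D) = {A,B,C,D}; D in? yes
ancestors(B) = {A,B}; B in? yes
ancestors(B) = {A,B}; A in? yes

Answer: yes yes yes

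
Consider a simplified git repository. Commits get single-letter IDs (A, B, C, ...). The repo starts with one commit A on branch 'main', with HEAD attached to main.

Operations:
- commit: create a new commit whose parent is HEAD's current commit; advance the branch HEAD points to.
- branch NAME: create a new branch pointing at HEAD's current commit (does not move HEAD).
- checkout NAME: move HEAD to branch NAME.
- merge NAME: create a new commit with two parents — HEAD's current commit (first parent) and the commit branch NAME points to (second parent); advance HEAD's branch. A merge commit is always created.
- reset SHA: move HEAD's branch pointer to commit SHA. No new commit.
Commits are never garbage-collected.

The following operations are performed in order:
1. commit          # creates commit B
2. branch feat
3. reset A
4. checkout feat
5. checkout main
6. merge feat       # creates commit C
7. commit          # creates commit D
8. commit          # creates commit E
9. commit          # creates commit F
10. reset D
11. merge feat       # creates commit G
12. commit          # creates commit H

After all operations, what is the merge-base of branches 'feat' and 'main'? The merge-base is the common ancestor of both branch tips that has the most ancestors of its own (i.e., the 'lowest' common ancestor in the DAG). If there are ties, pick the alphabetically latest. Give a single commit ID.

After op 1 (commit): HEAD=main@B [main=B]
After op 2 (branch): HEAD=main@B [feat=B main=B]
After op 3 (reset): HEAD=main@A [feat=B main=A]
After op 4 (checkout): HEAD=feat@B [feat=B main=A]
After op 5 (checkout): HEAD=main@A [feat=B main=A]
After op 6 (merge): HEAD=main@C [feat=B main=C]
After op 7 (commit): HEAD=main@D [feat=B main=D]
After op 8 (commit): HEAD=main@E [feat=B main=E]
After op 9 (commit): HEAD=main@F [feat=B main=F]
After op 10 (reset): HEAD=main@D [feat=B main=D]
After op 11 (merge): HEAD=main@G [feat=B main=G]
After op 12 (commit): HEAD=main@H [feat=B main=H]
ancestors(feat=B): ['A', 'B']
ancestors(main=H): ['A', 'B', 'C', 'D', 'G', 'H']
common: ['A', 'B']

Answer: B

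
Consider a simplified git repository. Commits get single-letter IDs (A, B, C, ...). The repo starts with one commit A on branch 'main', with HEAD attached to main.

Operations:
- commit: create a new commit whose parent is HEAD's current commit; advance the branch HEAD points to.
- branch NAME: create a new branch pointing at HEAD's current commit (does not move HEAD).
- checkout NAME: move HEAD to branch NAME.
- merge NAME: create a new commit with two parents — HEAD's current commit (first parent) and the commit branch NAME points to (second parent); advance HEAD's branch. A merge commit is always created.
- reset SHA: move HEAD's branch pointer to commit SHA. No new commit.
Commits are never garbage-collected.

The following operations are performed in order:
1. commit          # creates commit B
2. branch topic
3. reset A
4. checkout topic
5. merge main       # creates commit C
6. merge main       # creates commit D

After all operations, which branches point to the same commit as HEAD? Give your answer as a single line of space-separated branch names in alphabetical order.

Answer: topic

Derivation:
After op 1 (commit): HEAD=main@B [main=B]
After op 2 (branch): HEAD=main@B [main=B topic=B]
After op 3 (reset): HEAD=main@A [main=A topic=B]
After op 4 (checkout): HEAD=topic@B [main=A topic=B]
After op 5 (merge): HEAD=topic@C [main=A topic=C]
After op 6 (merge): HEAD=topic@D [main=A topic=D]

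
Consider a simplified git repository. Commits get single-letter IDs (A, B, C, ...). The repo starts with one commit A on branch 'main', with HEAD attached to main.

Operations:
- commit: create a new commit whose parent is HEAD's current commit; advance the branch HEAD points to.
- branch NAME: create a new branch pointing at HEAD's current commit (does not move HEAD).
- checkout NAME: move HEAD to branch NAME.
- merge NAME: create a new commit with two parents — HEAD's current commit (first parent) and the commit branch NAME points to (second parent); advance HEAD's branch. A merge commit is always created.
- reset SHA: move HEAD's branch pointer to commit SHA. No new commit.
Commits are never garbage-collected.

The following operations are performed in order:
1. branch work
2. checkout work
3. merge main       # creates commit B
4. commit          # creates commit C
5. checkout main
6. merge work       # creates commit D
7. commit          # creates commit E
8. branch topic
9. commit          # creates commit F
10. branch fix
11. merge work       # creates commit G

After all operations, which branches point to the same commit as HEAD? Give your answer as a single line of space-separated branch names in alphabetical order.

Answer: main

Derivation:
After op 1 (branch): HEAD=main@A [main=A work=A]
After op 2 (checkout): HEAD=work@A [main=A work=A]
After op 3 (merge): HEAD=work@B [main=A work=B]
After op 4 (commit): HEAD=work@C [main=A work=C]
After op 5 (checkout): HEAD=main@A [main=A work=C]
After op 6 (merge): HEAD=main@D [main=D work=C]
After op 7 (commit): HEAD=main@E [main=E work=C]
After op 8 (branch): HEAD=main@E [main=E topic=E work=C]
After op 9 (commit): HEAD=main@F [main=F topic=E work=C]
After op 10 (branch): HEAD=main@F [fix=F main=F topic=E work=C]
After op 11 (merge): HEAD=main@G [fix=F main=G topic=E work=C]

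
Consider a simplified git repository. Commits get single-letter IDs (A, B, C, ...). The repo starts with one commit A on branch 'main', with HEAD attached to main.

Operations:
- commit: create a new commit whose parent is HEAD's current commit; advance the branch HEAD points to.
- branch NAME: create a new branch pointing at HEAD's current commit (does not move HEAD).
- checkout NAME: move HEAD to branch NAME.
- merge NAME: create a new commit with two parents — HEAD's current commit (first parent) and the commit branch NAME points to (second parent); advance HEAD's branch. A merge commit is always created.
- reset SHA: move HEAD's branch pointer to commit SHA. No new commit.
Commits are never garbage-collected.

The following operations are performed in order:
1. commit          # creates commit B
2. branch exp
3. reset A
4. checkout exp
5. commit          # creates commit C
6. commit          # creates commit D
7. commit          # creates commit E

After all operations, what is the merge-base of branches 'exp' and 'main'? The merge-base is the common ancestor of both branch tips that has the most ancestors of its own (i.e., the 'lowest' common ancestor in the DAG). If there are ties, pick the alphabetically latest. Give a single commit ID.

Answer: A

Derivation:
After op 1 (commit): HEAD=main@B [main=B]
After op 2 (branch): HEAD=main@B [exp=B main=B]
After op 3 (reset): HEAD=main@A [exp=B main=A]
After op 4 (checkout): HEAD=exp@B [exp=B main=A]
After op 5 (commit): HEAD=exp@C [exp=C main=A]
After op 6 (commit): HEAD=exp@D [exp=D main=A]
After op 7 (commit): HEAD=exp@E [exp=E main=A]
ancestors(exp=E): ['A', 'B', 'C', 'D', 'E']
ancestors(main=A): ['A']
common: ['A']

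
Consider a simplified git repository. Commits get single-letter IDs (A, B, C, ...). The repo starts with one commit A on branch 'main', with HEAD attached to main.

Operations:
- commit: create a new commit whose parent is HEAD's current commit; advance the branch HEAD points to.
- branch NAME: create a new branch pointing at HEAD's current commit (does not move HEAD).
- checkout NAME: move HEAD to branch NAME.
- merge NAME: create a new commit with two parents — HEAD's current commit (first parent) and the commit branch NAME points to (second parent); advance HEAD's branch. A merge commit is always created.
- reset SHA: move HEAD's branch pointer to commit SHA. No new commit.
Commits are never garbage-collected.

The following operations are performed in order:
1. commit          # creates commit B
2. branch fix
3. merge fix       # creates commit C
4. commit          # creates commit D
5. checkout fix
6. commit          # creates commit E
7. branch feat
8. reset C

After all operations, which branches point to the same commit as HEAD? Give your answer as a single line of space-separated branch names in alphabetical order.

Answer: fix

Derivation:
After op 1 (commit): HEAD=main@B [main=B]
After op 2 (branch): HEAD=main@B [fix=B main=B]
After op 3 (merge): HEAD=main@C [fix=B main=C]
After op 4 (commit): HEAD=main@D [fix=B main=D]
After op 5 (checkout): HEAD=fix@B [fix=B main=D]
After op 6 (commit): HEAD=fix@E [fix=E main=D]
After op 7 (branch): HEAD=fix@E [feat=E fix=E main=D]
After op 8 (reset): HEAD=fix@C [feat=E fix=C main=D]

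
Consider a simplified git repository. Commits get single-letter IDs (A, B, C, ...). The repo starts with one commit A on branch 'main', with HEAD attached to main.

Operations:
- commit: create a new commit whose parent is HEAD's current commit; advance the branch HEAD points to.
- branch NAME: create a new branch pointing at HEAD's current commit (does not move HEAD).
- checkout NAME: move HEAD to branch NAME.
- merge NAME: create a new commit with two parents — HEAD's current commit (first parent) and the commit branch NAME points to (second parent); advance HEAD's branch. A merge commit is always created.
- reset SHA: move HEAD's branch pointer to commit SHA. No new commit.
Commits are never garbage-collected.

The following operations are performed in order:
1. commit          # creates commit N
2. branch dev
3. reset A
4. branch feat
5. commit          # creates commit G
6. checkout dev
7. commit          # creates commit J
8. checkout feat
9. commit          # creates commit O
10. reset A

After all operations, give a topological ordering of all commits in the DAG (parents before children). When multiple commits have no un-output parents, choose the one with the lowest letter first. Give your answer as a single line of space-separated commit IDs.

After op 1 (commit): HEAD=main@N [main=N]
After op 2 (branch): HEAD=main@N [dev=N main=N]
After op 3 (reset): HEAD=main@A [dev=N main=A]
After op 4 (branch): HEAD=main@A [dev=N feat=A main=A]
After op 5 (commit): HEAD=main@G [dev=N feat=A main=G]
After op 6 (checkout): HEAD=dev@N [dev=N feat=A main=G]
After op 7 (commit): HEAD=dev@J [dev=J feat=A main=G]
After op 8 (checkout): HEAD=feat@A [dev=J feat=A main=G]
After op 9 (commit): HEAD=feat@O [dev=J feat=O main=G]
After op 10 (reset): HEAD=feat@A [dev=J feat=A main=G]
commit A: parents=[]
commit G: parents=['A']
commit J: parents=['N']
commit N: parents=['A']
commit O: parents=['A']

Answer: A G N J O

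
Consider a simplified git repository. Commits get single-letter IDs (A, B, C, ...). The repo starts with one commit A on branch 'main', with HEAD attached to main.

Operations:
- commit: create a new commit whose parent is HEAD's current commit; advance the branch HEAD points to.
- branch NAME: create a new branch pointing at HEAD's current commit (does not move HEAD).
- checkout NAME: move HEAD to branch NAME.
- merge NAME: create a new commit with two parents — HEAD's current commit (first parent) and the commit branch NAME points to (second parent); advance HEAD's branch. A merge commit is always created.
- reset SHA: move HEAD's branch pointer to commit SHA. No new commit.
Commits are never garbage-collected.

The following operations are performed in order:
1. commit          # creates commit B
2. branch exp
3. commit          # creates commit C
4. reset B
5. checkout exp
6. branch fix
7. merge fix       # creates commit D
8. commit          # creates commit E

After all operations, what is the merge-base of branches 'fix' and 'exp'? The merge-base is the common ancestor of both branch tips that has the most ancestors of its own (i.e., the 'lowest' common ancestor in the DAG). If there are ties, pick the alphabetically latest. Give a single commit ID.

Answer: B

Derivation:
After op 1 (commit): HEAD=main@B [main=B]
After op 2 (branch): HEAD=main@B [exp=B main=B]
After op 3 (commit): HEAD=main@C [exp=B main=C]
After op 4 (reset): HEAD=main@B [exp=B main=B]
After op 5 (checkout): HEAD=exp@B [exp=B main=B]
After op 6 (branch): HEAD=exp@B [exp=B fix=B main=B]
After op 7 (merge): HEAD=exp@D [exp=D fix=B main=B]
After op 8 (commit): HEAD=exp@E [exp=E fix=B main=B]
ancestors(fix=B): ['A', 'B']
ancestors(exp=E): ['A', 'B', 'D', 'E']
common: ['A', 'B']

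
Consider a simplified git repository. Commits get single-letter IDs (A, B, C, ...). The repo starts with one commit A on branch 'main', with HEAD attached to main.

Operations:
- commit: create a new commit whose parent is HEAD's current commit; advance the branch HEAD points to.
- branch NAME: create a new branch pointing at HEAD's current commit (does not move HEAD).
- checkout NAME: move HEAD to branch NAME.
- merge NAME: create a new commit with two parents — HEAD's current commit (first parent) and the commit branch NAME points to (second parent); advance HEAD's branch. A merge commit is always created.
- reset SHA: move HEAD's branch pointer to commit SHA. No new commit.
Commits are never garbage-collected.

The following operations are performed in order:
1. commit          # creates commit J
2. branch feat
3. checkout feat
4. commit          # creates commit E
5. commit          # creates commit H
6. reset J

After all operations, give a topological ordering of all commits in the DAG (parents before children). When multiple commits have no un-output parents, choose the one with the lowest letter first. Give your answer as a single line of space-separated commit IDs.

Answer: A J E H

Derivation:
After op 1 (commit): HEAD=main@J [main=J]
After op 2 (branch): HEAD=main@J [feat=J main=J]
After op 3 (checkout): HEAD=feat@J [feat=J main=J]
After op 4 (commit): HEAD=feat@E [feat=E main=J]
After op 5 (commit): HEAD=feat@H [feat=H main=J]
After op 6 (reset): HEAD=feat@J [feat=J main=J]
commit A: parents=[]
commit E: parents=['J']
commit H: parents=['E']
commit J: parents=['A']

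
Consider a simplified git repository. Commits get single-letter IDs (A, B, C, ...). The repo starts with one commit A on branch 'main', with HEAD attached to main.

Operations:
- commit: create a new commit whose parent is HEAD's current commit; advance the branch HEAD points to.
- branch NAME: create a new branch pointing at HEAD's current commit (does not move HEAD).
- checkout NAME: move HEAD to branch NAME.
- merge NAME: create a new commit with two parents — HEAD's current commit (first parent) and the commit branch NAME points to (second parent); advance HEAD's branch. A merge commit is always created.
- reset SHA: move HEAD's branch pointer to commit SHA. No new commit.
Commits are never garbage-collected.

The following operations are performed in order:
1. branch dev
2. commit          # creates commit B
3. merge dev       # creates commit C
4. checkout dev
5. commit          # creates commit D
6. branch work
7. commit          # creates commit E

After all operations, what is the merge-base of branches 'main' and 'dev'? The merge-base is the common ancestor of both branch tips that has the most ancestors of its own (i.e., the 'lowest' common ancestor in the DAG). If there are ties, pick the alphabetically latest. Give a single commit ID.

After op 1 (branch): HEAD=main@A [dev=A main=A]
After op 2 (commit): HEAD=main@B [dev=A main=B]
After op 3 (merge): HEAD=main@C [dev=A main=C]
After op 4 (checkout): HEAD=dev@A [dev=A main=C]
After op 5 (commit): HEAD=dev@D [dev=D main=C]
After op 6 (branch): HEAD=dev@D [dev=D main=C work=D]
After op 7 (commit): HEAD=dev@E [dev=E main=C work=D]
ancestors(main=C): ['A', 'B', 'C']
ancestors(dev=E): ['A', 'D', 'E']
common: ['A']

Answer: A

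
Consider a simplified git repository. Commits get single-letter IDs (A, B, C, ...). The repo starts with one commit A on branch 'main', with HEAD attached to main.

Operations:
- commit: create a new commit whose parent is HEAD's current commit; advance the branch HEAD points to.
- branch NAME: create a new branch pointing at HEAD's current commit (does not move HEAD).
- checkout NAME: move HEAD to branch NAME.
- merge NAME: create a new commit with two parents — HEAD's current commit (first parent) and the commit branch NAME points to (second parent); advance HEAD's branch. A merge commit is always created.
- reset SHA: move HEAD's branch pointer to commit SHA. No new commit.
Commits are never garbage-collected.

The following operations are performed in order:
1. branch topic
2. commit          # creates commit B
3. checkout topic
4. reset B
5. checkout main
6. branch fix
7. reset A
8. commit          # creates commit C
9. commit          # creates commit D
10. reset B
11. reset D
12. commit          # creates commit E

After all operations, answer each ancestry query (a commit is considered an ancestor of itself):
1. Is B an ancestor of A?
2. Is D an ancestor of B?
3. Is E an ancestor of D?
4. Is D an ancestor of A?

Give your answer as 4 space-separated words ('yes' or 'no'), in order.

After op 1 (branch): HEAD=main@A [main=A topic=A]
After op 2 (commit): HEAD=main@B [main=B topic=A]
After op 3 (checkout): HEAD=topic@A [main=B topic=A]
After op 4 (reset): HEAD=topic@B [main=B topic=B]
After op 5 (checkout): HEAD=main@B [main=B topic=B]
After op 6 (branch): HEAD=main@B [fix=B main=B topic=B]
After op 7 (reset): HEAD=main@A [fix=B main=A topic=B]
After op 8 (commit): HEAD=main@C [fix=B main=C topic=B]
After op 9 (commit): HEAD=main@D [fix=B main=D topic=B]
After op 10 (reset): HEAD=main@B [fix=B main=B topic=B]
After op 11 (reset): HEAD=main@D [fix=B main=D topic=B]
After op 12 (commit): HEAD=main@E [fix=B main=E topic=B]
ancestors(A) = {A}; B in? no
ancestors(B) = {A,B}; D in? no
ancestors(D) = {A,C,D}; E in? no
ancestors(A) = {A}; D in? no

Answer: no no no no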